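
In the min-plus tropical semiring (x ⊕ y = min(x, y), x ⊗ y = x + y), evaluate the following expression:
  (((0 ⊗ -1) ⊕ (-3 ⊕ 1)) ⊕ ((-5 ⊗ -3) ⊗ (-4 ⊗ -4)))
(((0 ⊗ -1) ⊕ (-3 ⊕ 1)) ⊕ ((-5 ⊗ -3) ⊗ (-4 ⊗ -4))) = -16

Expand innermost to outermost. Recall ⊕ takes the minimum of its arguments and ⊗ takes their sum. Working out the expression (((0 ⊗ -1) ⊕ (-3 ⊕ 1)) ⊕ ((-5 ⊗ -3) ⊗ (-4 ⊗ -4))) gives -16.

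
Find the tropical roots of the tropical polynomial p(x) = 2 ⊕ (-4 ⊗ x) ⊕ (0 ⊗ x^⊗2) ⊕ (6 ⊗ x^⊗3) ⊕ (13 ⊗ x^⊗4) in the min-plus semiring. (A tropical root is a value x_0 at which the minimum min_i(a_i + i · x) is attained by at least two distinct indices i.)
Roots: {-7, -6, -4, 6}

Each tropical root is a break point of the lower envelope of the lines y = a_i + i · x (there are 5 lines, with slopes 0, 1, ..., 4). Only the lines that attain the minimum somewhere contribute to roots; other lines are dominated. Here the surviving (envelope) indices are i = 4, i = 3, i = 2, i = 1, i = 0.
Intersections between consecutive envelope lines give the roots: for adjacent envelope indices i < j the intersection is x = (a_i − a_j) / (j − i). Reading off the sorted break points: {-7, -6, -4, 6}.
Verification: at each break x_0, at least two indices attain the minimum of min_i(a_i + i · x_0).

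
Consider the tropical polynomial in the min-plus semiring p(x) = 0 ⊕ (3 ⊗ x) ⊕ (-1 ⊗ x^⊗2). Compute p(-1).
p(-1) = -3

A tropical monomial a ⊗ x^⊗i evaluates to a + i · x. Evaluating each term at x = -1:
  Term 0 contributes 0 + 0 · -1 = 0
  Term 1 contributes 3 + 1 · -1 = 2
  Term 2 contributes -1 + 2 · -1 = -3
p(-1) = ⊕ of these = min[0, 2, -3] = -3.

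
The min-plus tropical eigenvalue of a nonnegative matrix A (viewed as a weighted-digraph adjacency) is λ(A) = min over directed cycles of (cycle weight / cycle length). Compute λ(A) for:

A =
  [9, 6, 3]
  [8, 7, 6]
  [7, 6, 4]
λ(A) = 4

Enumerate directed cycles and compute their means (weight / length). Sample:
  cycle 0 → 0: weight = 9, length = 1, mean = 9/1 ≈ 9.000
  cycle 1 → 1: weight = 7, length = 1, mean = 7/1 ≈ 7.000
  cycle 2 → 2: weight = 4, length = 1, mean = 4/1 ≈ 4.000
  cycle 0 → 1 → 0: weight = 14, length = 2, mean = 14/2 ≈ 7.000
  cycle 0 → 2 → 0: weight = 10, length = 2, mean = 10/2 ≈ 5.000
  cycle 1 → 0 → 1: weight = 14, length = 2, mean = 14/2 ≈ 7.000
Minimum mean = 4.000, attained e.g. along the cycle 2 → 2 with weight 4 and length 1. So λ(A) = 4/1 = 4.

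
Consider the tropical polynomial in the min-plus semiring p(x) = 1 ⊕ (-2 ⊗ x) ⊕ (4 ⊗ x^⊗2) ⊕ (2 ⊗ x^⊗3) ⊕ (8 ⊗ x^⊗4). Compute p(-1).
p(-1) = -3

A tropical monomial a ⊗ x^⊗i evaluates to a + i · x. Evaluating each term at x = -1:
  Term 0 contributes 1 + 0 · -1 = 1
  Term 1 contributes -2 + 1 · -1 = -3
  Term 2 contributes 4 + 2 · -1 = 2
  Term 3 contributes 2 + 3 · -1 = -1
  Term 4 contributes 8 + 4 · -1 = 4
p(-1) = ⊕ of these = min[1, -3, 2, -1, 4] = -3.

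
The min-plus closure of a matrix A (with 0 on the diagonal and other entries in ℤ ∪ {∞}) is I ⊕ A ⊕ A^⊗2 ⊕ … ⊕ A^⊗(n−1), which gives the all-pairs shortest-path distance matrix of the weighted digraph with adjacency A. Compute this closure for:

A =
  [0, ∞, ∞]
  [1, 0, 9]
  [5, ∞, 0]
Closure =
  [0, ∞, ∞]
  [1, 0, 9]
  [5, ∞, 0]

This is the Floyd-Warshall all-pairs shortest-path computation. For each intermediate vertex k = 0, 1, …, 2, update dist[i][j] ← min(dist[i][j], dist[i][k] + dist[k][j]). The final matrix gives, for each (i, j), the minimum total weight of any directed path from i to j (possibly empty when i = j).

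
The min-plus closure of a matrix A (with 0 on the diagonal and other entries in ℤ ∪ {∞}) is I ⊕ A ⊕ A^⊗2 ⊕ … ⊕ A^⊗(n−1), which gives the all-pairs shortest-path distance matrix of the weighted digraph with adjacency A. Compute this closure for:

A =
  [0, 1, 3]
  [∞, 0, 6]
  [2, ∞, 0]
Closure =
  [0, 1, 3]
  [8, 0, 6]
  [2, 3, 0]

This is the Floyd-Warshall all-pairs shortest-path computation. For each intermediate vertex k = 0, 1, …, 2, update dist[i][j] ← min(dist[i][j], dist[i][k] + dist[k][j]). The final matrix gives, for each (i, j), the minimum total weight of any directed path from i to j (possibly empty when i = j).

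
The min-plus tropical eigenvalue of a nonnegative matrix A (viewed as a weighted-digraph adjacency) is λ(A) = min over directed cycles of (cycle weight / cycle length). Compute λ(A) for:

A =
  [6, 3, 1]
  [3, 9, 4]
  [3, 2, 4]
λ(A) = 2

Enumerate directed cycles and compute their means (weight / length). Sample:
  cycle 0 → 0: weight = 6, length = 1, mean = 6/1 ≈ 6.000
  cycle 1 → 1: weight = 9, length = 1, mean = 9/1 ≈ 9.000
  cycle 2 → 2: weight = 4, length = 1, mean = 4/1 ≈ 4.000
  cycle 0 → 1 → 0: weight = 6, length = 2, mean = 6/2 ≈ 3.000
  cycle 0 → 2 → 0: weight = 4, length = 2, mean = 4/2 ≈ 2.000
  cycle 1 → 0 → 1: weight = 6, length = 2, mean = 6/2 ≈ 3.000
Minimum mean = 2.000, attained e.g. along the cycle 0 → 2 → 0 with weight 4 and length 2. So λ(A) = 4/2 = 2.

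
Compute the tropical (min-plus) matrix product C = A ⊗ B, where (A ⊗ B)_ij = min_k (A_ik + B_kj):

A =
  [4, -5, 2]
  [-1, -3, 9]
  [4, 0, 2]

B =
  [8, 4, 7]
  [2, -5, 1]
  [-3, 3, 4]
A ⊗ B =
  [-3, -10, -4]
  [-1, -8, -2]
  [-1, -5, 1]

Apply the min-plus product entry-by-entry:
  C[0][0] = min over k of (A[0][0] + B[0][0] = 4 + 8 = 12, A[0][1] + B[1][0] = -5 + 2 = -3, A[0][2] + B[2][0] = 2 + -3 = -1) = -3 (attained at k = 1)
  C[0][1] = min over k of (A[0][0] + B[0][1] = 4 + 4 = 8, A[0][1] + B[1][1] = -5 + -5 = -10, A[0][2] + B[2][1] = 2 + 3 = 5) = -10 (attained at k = 1)
  C[0][2] = min over k of (A[0][0] + B[0][2] = 4 + 7 = 11, A[0][1] + B[1][2] = -5 + 1 = -4, A[0][2] + B[2][2] = 2 + 4 = 6) = -4 (attained at k = 1)
  C[1][0] = min over k of (A[1][0] + B[0][0] = -1 + 8 = 7, A[1][1] + B[1][0] = -3 + 2 = -1, A[1][2] + B[2][0] = 9 + -3 = 6) = -1 (attained at k = 1)
  C[1][1] = min over k of (A[1][0] + B[0][1] = -1 + 4 = 3, A[1][1] + B[1][1] = -3 + -5 = -8, A[1][2] + B[2][1] = 9 + 3 = 12) = -8 (attained at k = 1)
  C[1][2] = min over k of (A[1][0] + B[0][2] = -1 + 7 = 6, A[1][1] + B[1][2] = -3 + 1 = -2, A[1][2] + B[2][2] = 9 + 4 = 13) = -2 (attained at k = 1)
  C[2][0] = min over k of (A[2][0] + B[0][0] = 4 + 8 = 12, A[2][1] + B[1][0] = 0 + 2 = 2, A[2][2] + B[2][0] = 2 + -3 = -1) = -1 (attained at k = 2)
  C[2][1] = min over k of (A[2][0] + B[0][1] = 4 + 4 = 8, A[2][1] + B[1][1] = 0 + -5 = -5, A[2][2] + B[2][1] = 2 + 3 = 5) = -5 (attained at k = 1)
  C[2][2] = min over k of (A[2][0] + B[0][2] = 4 + 7 = 11, A[2][1] + B[1][2] = 0 + 1 = 1, A[2][2] + B[2][2] = 2 + 4 = 6) = 1 (attained at k = 1)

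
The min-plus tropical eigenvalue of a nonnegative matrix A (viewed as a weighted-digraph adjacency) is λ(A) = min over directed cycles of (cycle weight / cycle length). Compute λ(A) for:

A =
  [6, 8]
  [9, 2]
λ(A) = 2

Enumerate directed cycles and compute their means (weight / length). Sample:
  cycle 0 → 0: weight = 6, length = 1, mean = 6/1 ≈ 6.000
  cycle 1 → 1: weight = 2, length = 1, mean = 2/1 ≈ 2.000
  cycle 0 → 1 → 0: weight = 17, length = 2, mean = 17/2 ≈ 8.500
  cycle 1 → 0 → 1: weight = 17, length = 2, mean = 17/2 ≈ 8.500
Minimum mean = 2.000, attained e.g. along the cycle 1 → 1 with weight 2 and length 1. So λ(A) = 2/1 = 2.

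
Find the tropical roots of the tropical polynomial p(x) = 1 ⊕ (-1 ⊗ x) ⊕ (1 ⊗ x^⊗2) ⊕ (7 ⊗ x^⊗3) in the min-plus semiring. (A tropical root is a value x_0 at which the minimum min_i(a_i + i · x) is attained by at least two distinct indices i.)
Roots: {-6, -2, 2}

Each tropical root is a break point of the lower envelope of the lines y = a_i + i · x (there are 4 lines, with slopes 0, 1, ..., 3). Only the lines that attain the minimum somewhere contribute to roots; other lines are dominated. Here the surviving (envelope) indices are i = 3, i = 2, i = 1, i = 0.
Intersections between consecutive envelope lines give the roots: for adjacent envelope indices i < j the intersection is x = (a_i − a_j) / (j − i). Reading off the sorted break points: {-6, -2, 2}.
Verification: at each break x_0, at least two indices attain the minimum of min_i(a_i + i · x_0).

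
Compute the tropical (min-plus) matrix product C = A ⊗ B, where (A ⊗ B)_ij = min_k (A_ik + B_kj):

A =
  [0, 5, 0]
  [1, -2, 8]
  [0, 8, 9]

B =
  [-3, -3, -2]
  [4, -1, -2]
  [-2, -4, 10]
A ⊗ B =
  [-3, -4, -2]
  [-2, -3, -4]
  [-3, -3, -2]

Apply the min-plus product entry-by-entry:
  C[0][0] = min over k of (A[0][0] + B[0][0] = 0 + -3 = -3, A[0][1] + B[1][0] = 5 + 4 = 9, A[0][2] + B[2][0] = 0 + -2 = -2) = -3 (attained at k = 0)
  C[0][1] = min over k of (A[0][0] + B[0][1] = 0 + -3 = -3, A[0][1] + B[1][1] = 5 + -1 = 4, A[0][2] + B[2][1] = 0 + -4 = -4) = -4 (attained at k = 2)
  C[0][2] = min over k of (A[0][0] + B[0][2] = 0 + -2 = -2, A[0][1] + B[1][2] = 5 + -2 = 3, A[0][2] + B[2][2] = 0 + 10 = 10) = -2 (attained at k = 0)
  C[1][0] = min over k of (A[1][0] + B[0][0] = 1 + -3 = -2, A[1][1] + B[1][0] = -2 + 4 = 2, A[1][2] + B[2][0] = 8 + -2 = 6) = -2 (attained at k = 0)
  C[1][1] = min over k of (A[1][0] + B[0][1] = 1 + -3 = -2, A[1][1] + B[1][1] = -2 + -1 = -3, A[1][2] + B[2][1] = 8 + -4 = 4) = -3 (attained at k = 1)
  C[1][2] = min over k of (A[1][0] + B[0][2] = 1 + -2 = -1, A[1][1] + B[1][2] = -2 + -2 = -4, A[1][2] + B[2][2] = 8 + 10 = 18) = -4 (attained at k = 1)
  C[2][0] = min over k of (A[2][0] + B[0][0] = 0 + -3 = -3, A[2][1] + B[1][0] = 8 + 4 = 12, A[2][2] + B[2][0] = 9 + -2 = 7) = -3 (attained at k = 0)
  C[2][1] = min over k of (A[2][0] + B[0][1] = 0 + -3 = -3, A[2][1] + B[1][1] = 8 + -1 = 7, A[2][2] + B[2][1] = 9 + -4 = 5) = -3 (attained at k = 0)
  C[2][2] = min over k of (A[2][0] + B[0][2] = 0 + -2 = -2, A[2][1] + B[1][2] = 8 + -2 = 6, A[2][2] + B[2][2] = 9 + 10 = 19) = -2 (attained at k = 0)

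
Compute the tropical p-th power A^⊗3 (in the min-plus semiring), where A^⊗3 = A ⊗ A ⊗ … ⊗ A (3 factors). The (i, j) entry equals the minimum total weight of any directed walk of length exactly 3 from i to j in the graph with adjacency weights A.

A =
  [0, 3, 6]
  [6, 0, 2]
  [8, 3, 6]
A^⊗3 =
  [0, 3, 5]
  [6, 0, 2]
  [8, 3, 5]

Each entry (A^⊗3)_ij equals the minimum over all length-3 walks i = v_0 → v_1 → … → v_3 = j of Σ_t A[v_t][v_{t+1}]. For example, for (i, j) = (0, 2) we minimise over 9 possible intermediate vertex sequences; the minimum is 5, attained along the walk 0 → 0 → 1 → 2.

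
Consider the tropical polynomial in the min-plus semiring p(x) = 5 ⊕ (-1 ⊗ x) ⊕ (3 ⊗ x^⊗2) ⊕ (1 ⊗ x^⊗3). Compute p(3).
p(3) = 2

A tropical monomial a ⊗ x^⊗i evaluates to a + i · x. Evaluating each term at x = 3:
  Term 0 contributes 5 + 0 · 3 = 5
  Term 1 contributes -1 + 1 · 3 = 2
  Term 2 contributes 3 + 2 · 3 = 9
  Term 3 contributes 1 + 3 · 3 = 10
p(3) = ⊕ of these = min[5, 2, 9, 10] = 2.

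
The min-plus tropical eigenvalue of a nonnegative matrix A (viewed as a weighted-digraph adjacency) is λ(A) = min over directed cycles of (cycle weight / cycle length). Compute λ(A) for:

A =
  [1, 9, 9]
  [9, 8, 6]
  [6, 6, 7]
λ(A) = 1

Enumerate directed cycles and compute their means (weight / length). Sample:
  cycle 0 → 0: weight = 1, length = 1, mean = 1/1 ≈ 1.000
  cycle 1 → 1: weight = 8, length = 1, mean = 8/1 ≈ 8.000
  cycle 2 → 2: weight = 7, length = 1, mean = 7/1 ≈ 7.000
  cycle 0 → 1 → 0: weight = 18, length = 2, mean = 18/2 ≈ 9.000
  cycle 0 → 2 → 0: weight = 15, length = 2, mean = 15/2 ≈ 7.500
  cycle 1 → 0 → 1: weight = 18, length = 2, mean = 18/2 ≈ 9.000
Minimum mean = 1.000, attained e.g. along the cycle 0 → 0 with weight 1 and length 1. So λ(A) = 1/1 = 1.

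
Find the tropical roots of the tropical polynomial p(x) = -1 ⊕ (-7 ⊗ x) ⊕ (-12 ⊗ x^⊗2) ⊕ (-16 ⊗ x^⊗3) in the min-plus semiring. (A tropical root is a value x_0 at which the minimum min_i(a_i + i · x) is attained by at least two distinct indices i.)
Roots: {4, 5, 6}

Each tropical root is a break point of the lower envelope of the lines y = a_i + i · x (there are 4 lines, with slopes 0, 1, ..., 3). Only the lines that attain the minimum somewhere contribute to roots; other lines are dominated. Here the surviving (envelope) indices are i = 3, i = 2, i = 1, i = 0.
Intersections between consecutive envelope lines give the roots: for adjacent envelope indices i < j the intersection is x = (a_i − a_j) / (j − i). Reading off the sorted break points: {4, 5, 6}.
Verification: at each break x_0, at least two indices attain the minimum of min_i(a_i + i · x_0).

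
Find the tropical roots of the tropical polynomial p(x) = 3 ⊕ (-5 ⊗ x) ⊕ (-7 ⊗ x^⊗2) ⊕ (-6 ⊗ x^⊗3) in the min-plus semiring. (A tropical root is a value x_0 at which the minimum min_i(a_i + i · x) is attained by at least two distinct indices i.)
Roots: {-1, 2, 8}

Each tropical root is a break point of the lower envelope of the lines y = a_i + i · x (there are 4 lines, with slopes 0, 1, ..., 3). Only the lines that attain the minimum somewhere contribute to roots; other lines are dominated. Here the surviving (envelope) indices are i = 3, i = 2, i = 1, i = 0.
Intersections between consecutive envelope lines give the roots: for adjacent envelope indices i < j the intersection is x = (a_i − a_j) / (j − i). Reading off the sorted break points: {-1, 2, 8}.
Verification: at each break x_0, at least two indices attain the minimum of min_i(a_i + i · x_0).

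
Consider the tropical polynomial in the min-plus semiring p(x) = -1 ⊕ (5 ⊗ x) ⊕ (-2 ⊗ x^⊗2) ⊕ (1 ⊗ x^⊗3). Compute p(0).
p(0) = -2

A tropical monomial a ⊗ x^⊗i evaluates to a + i · x. Evaluating each term at x = 0:
  Term 0 contributes -1 + 0 · 0 = -1
  Term 1 contributes 5 + 1 · 0 = 5
  Term 2 contributes -2 + 2 · 0 = -2
  Term 3 contributes 1 + 3 · 0 = 1
p(0) = ⊕ of these = min[-1, 5, -2, 1] = -2.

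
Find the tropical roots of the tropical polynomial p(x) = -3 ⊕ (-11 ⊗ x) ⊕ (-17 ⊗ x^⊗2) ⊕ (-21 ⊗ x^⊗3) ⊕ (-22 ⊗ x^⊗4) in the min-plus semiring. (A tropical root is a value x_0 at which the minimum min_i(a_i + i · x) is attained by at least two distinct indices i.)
Roots: {1, 4, 6, 8}

Each tropical root is a break point of the lower envelope of the lines y = a_i + i · x (there are 5 lines, with slopes 0, 1, ..., 4). Only the lines that attain the minimum somewhere contribute to roots; other lines are dominated. Here the surviving (envelope) indices are i = 4, i = 3, i = 2, i = 1, i = 0.
Intersections between consecutive envelope lines give the roots: for adjacent envelope indices i < j the intersection is x = (a_i − a_j) / (j − i). Reading off the sorted break points: {1, 4, 6, 8}.
Verification: at each break x_0, at least two indices attain the minimum of min_i(a_i + i · x_0).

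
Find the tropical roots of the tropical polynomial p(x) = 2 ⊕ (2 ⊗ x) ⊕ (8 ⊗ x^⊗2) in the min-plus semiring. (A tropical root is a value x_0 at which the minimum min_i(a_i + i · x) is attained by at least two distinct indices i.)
Roots: {-6, 0}

Each tropical root is a break point of the lower envelope of the lines y = a_i + i · x (there are 3 lines, with slopes 0, 1, ..., 2). Only the lines that attain the minimum somewhere contribute to roots; other lines are dominated. Here the surviving (envelope) indices are i = 2, i = 1, i = 0.
Intersections between consecutive envelope lines give the roots: for adjacent envelope indices i < j the intersection is x = (a_i − a_j) / (j − i). Reading off the sorted break points: {-6, 0}.
Verification: at each break x_0, at least two indices attain the minimum of min_i(a_i + i · x_0).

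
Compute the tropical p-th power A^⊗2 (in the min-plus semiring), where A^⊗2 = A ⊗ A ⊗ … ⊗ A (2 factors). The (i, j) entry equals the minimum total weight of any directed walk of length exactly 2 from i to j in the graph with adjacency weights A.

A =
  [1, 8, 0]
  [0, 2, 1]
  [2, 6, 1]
A^⊗2 =
  [2, 6, 1]
  [1, 4, 0]
  [3, 7, 2]

Each entry (A^⊗2)_ij equals the minimum over all length-2 walks i = v_0 → v_1 → … → v_2 = j of Σ_t A[v_t][v_{t+1}]. For example, for (i, j) = (0, 2) we minimise over 3 possible intermediate vertex sequences; the minimum is 1, attained along the walk 0 → 0 → 2.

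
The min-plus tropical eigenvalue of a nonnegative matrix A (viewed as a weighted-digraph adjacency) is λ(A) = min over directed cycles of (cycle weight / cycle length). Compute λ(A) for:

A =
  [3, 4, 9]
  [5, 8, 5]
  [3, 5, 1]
λ(A) = 1

Enumerate directed cycles and compute their means (weight / length). Sample:
  cycle 0 → 0: weight = 3, length = 1, mean = 3/1 ≈ 3.000
  cycle 1 → 1: weight = 8, length = 1, mean = 8/1 ≈ 8.000
  cycle 2 → 2: weight = 1, length = 1, mean = 1/1 ≈ 1.000
  cycle 0 → 1 → 0: weight = 9, length = 2, mean = 9/2 ≈ 4.500
  cycle 0 → 2 → 0: weight = 12, length = 2, mean = 12/2 ≈ 6.000
  cycle 1 → 0 → 1: weight = 9, length = 2, mean = 9/2 ≈ 4.500
Minimum mean = 1.000, attained e.g. along the cycle 2 → 2 with weight 1 and length 1. So λ(A) = 1/1 = 1.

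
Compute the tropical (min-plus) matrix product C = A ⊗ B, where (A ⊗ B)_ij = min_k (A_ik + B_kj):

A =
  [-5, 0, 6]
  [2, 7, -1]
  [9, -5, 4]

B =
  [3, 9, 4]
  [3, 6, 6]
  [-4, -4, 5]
A ⊗ B =
  [-2, 2, -1]
  [-5, -5, 4]
  [-2, 0, 1]

Apply the min-plus product entry-by-entry:
  C[0][0] = min over k of (A[0][0] + B[0][0] = -5 + 3 = -2, A[0][1] + B[1][0] = 0 + 3 = 3, A[0][2] + B[2][0] = 6 + -4 = 2) = -2 (attained at k = 0)
  C[0][1] = min over k of (A[0][0] + B[0][1] = -5 + 9 = 4, A[0][1] + B[1][1] = 0 + 6 = 6, A[0][2] + B[2][1] = 6 + -4 = 2) = 2 (attained at k = 2)
  C[0][2] = min over k of (A[0][0] + B[0][2] = -5 + 4 = -1, A[0][1] + B[1][2] = 0 + 6 = 6, A[0][2] + B[2][2] = 6 + 5 = 11) = -1 (attained at k = 0)
  C[1][0] = min over k of (A[1][0] + B[0][0] = 2 + 3 = 5, A[1][1] + B[1][0] = 7 + 3 = 10, A[1][2] + B[2][0] = -1 + -4 = -5) = -5 (attained at k = 2)
  C[1][1] = min over k of (A[1][0] + B[0][1] = 2 + 9 = 11, A[1][1] + B[1][1] = 7 + 6 = 13, A[1][2] + B[2][1] = -1 + -4 = -5) = -5 (attained at k = 2)
  C[1][2] = min over k of (A[1][0] + B[0][2] = 2 + 4 = 6, A[1][1] + B[1][2] = 7 + 6 = 13, A[1][2] + B[2][2] = -1 + 5 = 4) = 4 (attained at k = 2)
  C[2][0] = min over k of (A[2][0] + B[0][0] = 9 + 3 = 12, A[2][1] + B[1][0] = -5 + 3 = -2, A[2][2] + B[2][0] = 4 + -4 = 0) = -2 (attained at k = 1)
  C[2][1] = min over k of (A[2][0] + B[0][1] = 9 + 9 = 18, A[2][1] + B[1][1] = -5 + 6 = 1, A[2][2] + B[2][1] = 4 + -4 = 0) = 0 (attained at k = 2)
  C[2][2] = min over k of (A[2][0] + B[0][2] = 9 + 4 = 13, A[2][1] + B[1][2] = -5 + 6 = 1, A[2][2] + B[2][2] = 4 + 5 = 9) = 1 (attained at k = 1)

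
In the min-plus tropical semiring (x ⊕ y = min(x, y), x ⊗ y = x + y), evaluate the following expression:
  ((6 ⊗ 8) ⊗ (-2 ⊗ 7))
((6 ⊗ 8) ⊗ (-2 ⊗ 7)) = 19

Expand innermost to outermost. Recall ⊕ takes the minimum of its arguments and ⊗ takes their sum. Working out the expression ((6 ⊗ 8) ⊗ (-2 ⊗ 7)) gives 19.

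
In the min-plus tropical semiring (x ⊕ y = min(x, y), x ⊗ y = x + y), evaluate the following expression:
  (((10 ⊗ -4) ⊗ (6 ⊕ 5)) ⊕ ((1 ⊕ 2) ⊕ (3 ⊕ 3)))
(((10 ⊗ -4) ⊗ (6 ⊕ 5)) ⊕ ((1 ⊕ 2) ⊕ (3 ⊕ 3))) = 1

Expand innermost to outermost. Recall ⊕ takes the minimum of its arguments and ⊗ takes their sum. Working out the expression (((10 ⊗ -4) ⊗ (6 ⊕ 5)) ⊕ ((1 ⊕ 2) ⊕ (3 ⊕ 3))) gives 1.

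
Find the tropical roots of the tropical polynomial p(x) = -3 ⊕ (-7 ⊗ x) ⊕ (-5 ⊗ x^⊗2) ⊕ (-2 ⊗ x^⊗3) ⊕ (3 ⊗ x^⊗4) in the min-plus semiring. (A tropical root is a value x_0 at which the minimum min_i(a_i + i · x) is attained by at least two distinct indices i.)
Roots: {-5, -3, -2, 4}

Each tropical root is a break point of the lower envelope of the lines y = a_i + i · x (there are 5 lines, with slopes 0, 1, ..., 4). Only the lines that attain the minimum somewhere contribute to roots; other lines are dominated. Here the surviving (envelope) indices are i = 4, i = 3, i = 2, i = 1, i = 0.
Intersections between consecutive envelope lines give the roots: for adjacent envelope indices i < j the intersection is x = (a_i − a_j) / (j − i). Reading off the sorted break points: {-5, -3, -2, 4}.
Verification: at each break x_0, at least two indices attain the minimum of min_i(a_i + i · x_0).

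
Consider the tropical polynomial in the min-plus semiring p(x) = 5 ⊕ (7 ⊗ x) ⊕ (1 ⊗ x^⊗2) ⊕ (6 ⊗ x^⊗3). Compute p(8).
p(8) = 5

A tropical monomial a ⊗ x^⊗i evaluates to a + i · x. Evaluating each term at x = 8:
  Term 0 contributes 5 + 0 · 8 = 5
  Term 1 contributes 7 + 1 · 8 = 15
  Term 2 contributes 1 + 2 · 8 = 17
  Term 3 contributes 6 + 3 · 8 = 30
p(8) = ⊕ of these = min[5, 15, 17, 30] = 5.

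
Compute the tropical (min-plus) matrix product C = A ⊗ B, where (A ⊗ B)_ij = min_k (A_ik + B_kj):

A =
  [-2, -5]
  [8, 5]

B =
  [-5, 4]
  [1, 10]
A ⊗ B =
  [-7, 2]
  [3, 12]

Apply the min-plus product entry-by-entry:
  C[0][0] = min over k of (A[0][0] + B[0][0] = -2 + -5 = -7, A[0][1] + B[1][0] = -5 + 1 = -4) = -7 (attained at k = 0)
  C[0][1] = min over k of (A[0][0] + B[0][1] = -2 + 4 = 2, A[0][1] + B[1][1] = -5 + 10 = 5) = 2 (attained at k = 0)
  C[1][0] = min over k of (A[1][0] + B[0][0] = 8 + -5 = 3, A[1][1] + B[1][0] = 5 + 1 = 6) = 3 (attained at k = 0)
  C[1][1] = min over k of (A[1][0] + B[0][1] = 8 + 4 = 12, A[1][1] + B[1][1] = 5 + 10 = 15) = 12 (attained at k = 0)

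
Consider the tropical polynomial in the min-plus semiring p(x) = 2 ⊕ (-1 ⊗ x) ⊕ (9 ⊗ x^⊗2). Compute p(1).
p(1) = 0

A tropical monomial a ⊗ x^⊗i evaluates to a + i · x. Evaluating each term at x = 1:
  Term 0 contributes 2 + 0 · 1 = 2
  Term 1 contributes -1 + 1 · 1 = 0
  Term 2 contributes 9 + 2 · 1 = 11
p(1) = ⊕ of these = min[2, 0, 11] = 0.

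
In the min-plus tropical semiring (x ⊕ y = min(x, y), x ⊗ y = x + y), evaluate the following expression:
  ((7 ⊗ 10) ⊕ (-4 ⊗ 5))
((7 ⊗ 10) ⊕ (-4 ⊗ 5)) = 1

Expand innermost to outermost. Recall ⊕ takes the minimum of its arguments and ⊗ takes their sum. Working out the expression ((7 ⊗ 10) ⊕ (-4 ⊗ 5)) gives 1.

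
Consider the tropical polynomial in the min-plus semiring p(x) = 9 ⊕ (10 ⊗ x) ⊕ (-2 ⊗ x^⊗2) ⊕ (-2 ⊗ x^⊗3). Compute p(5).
p(5) = 8

A tropical monomial a ⊗ x^⊗i evaluates to a + i · x. Evaluating each term at x = 5:
  Term 0 contributes 9 + 0 · 5 = 9
  Term 1 contributes 10 + 1 · 5 = 15
  Term 2 contributes -2 + 2 · 5 = 8
  Term 3 contributes -2 + 3 · 5 = 13
p(5) = ⊕ of these = min[9, 15, 8, 13] = 8.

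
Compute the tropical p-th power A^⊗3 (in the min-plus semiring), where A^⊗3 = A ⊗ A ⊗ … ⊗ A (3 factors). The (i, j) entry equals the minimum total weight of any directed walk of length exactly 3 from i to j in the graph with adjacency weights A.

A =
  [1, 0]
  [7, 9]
A^⊗3 =
  [3, 2]
  [9, 8]

Each entry (A^⊗3)_ij equals the minimum over all length-3 walks i = v_0 → v_1 → … → v_3 = j of Σ_t A[v_t][v_{t+1}]. For example, for (i, j) = (0, 1) we minimise over 4 possible intermediate vertex sequences; the minimum is 2, attained along the walk 0 → 0 → 0 → 1.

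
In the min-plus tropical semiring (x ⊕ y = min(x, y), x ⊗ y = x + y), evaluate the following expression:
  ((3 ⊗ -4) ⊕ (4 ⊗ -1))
((3 ⊗ -4) ⊕ (4 ⊗ -1)) = -1

Expand innermost to outermost. Recall ⊕ takes the minimum of its arguments and ⊗ takes their sum. Working out the expression ((3 ⊗ -4) ⊕ (4 ⊗ -1)) gives -1.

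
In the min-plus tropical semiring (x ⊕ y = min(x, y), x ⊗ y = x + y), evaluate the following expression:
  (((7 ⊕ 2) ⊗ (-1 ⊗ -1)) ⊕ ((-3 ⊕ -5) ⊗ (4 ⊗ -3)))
(((7 ⊕ 2) ⊗ (-1 ⊗ -1)) ⊕ ((-3 ⊕ -5) ⊗ (4 ⊗ -3))) = -4

Expand innermost to outermost. Recall ⊕ takes the minimum of its arguments and ⊗ takes their sum. Working out the expression (((7 ⊕ 2) ⊗ (-1 ⊗ -1)) ⊕ ((-3 ⊕ -5) ⊗ (4 ⊗ -3))) gives -4.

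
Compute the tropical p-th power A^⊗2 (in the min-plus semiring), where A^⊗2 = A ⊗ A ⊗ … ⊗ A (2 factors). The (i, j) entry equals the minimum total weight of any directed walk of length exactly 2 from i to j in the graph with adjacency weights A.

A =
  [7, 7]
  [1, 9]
A^⊗2 =
  [8, 14]
  [8, 8]

Each entry (A^⊗2)_ij equals the minimum over all length-2 walks i = v_0 → v_1 → … → v_2 = j of Σ_t A[v_t][v_{t+1}]. For example, for (i, j) = (0, 1) we minimise over 2 possible intermediate vertex sequences; the minimum is 14, attained along the walk 0 → 0 → 1.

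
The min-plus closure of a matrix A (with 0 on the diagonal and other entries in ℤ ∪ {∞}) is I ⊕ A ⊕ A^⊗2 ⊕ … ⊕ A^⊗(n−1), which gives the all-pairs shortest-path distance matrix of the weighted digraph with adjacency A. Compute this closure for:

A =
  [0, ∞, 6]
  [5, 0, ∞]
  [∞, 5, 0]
Closure =
  [0, 11, 6]
  [5, 0, 11]
  [10, 5, 0]

This is the Floyd-Warshall all-pairs shortest-path computation. For each intermediate vertex k = 0, 1, …, 2, update dist[i][j] ← min(dist[i][j], dist[i][k] + dist[k][j]). The final matrix gives, for each (i, j), the minimum total weight of any directed path from i to j (possibly empty when i = j).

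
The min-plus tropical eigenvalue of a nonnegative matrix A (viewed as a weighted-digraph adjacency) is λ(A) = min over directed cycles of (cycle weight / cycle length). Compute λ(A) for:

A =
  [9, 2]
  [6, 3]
λ(A) = 3

Enumerate directed cycles and compute their means (weight / length). Sample:
  cycle 0 → 0: weight = 9, length = 1, mean = 9/1 ≈ 9.000
  cycle 1 → 1: weight = 3, length = 1, mean = 3/1 ≈ 3.000
  cycle 0 → 1 → 0: weight = 8, length = 2, mean = 8/2 ≈ 4.000
  cycle 1 → 0 → 1: weight = 8, length = 2, mean = 8/2 ≈ 4.000
Minimum mean = 3.000, attained e.g. along the cycle 1 → 1 with weight 3 and length 1. So λ(A) = 3/1 = 3.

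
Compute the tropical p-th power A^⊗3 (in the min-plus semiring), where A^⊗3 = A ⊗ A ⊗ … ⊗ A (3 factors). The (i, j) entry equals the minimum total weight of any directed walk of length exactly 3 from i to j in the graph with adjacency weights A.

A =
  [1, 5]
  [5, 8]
A^⊗3 =
  [3, 7]
  [7, 11]

Each entry (A^⊗3)_ij equals the minimum over all length-3 walks i = v_0 → v_1 → … → v_3 = j of Σ_t A[v_t][v_{t+1}]. For example, for (i, j) = (0, 1) we minimise over 4 possible intermediate vertex sequences; the minimum is 7, attained along the walk 0 → 0 → 0 → 1.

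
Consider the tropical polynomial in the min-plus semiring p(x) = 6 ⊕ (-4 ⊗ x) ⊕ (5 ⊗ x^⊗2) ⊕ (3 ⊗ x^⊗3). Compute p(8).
p(8) = 4

A tropical monomial a ⊗ x^⊗i evaluates to a + i · x. Evaluating each term at x = 8:
  Term 0 contributes 6 + 0 · 8 = 6
  Term 1 contributes -4 + 1 · 8 = 4
  Term 2 contributes 5 + 2 · 8 = 21
  Term 3 contributes 3 + 3 · 8 = 27
p(8) = ⊕ of these = min[6, 4, 21, 27] = 4.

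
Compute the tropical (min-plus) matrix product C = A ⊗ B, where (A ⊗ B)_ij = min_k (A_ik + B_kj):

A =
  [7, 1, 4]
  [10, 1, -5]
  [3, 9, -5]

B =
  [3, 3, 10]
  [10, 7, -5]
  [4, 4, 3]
A ⊗ B =
  [8, 8, -4]
  [-1, -1, -4]
  [-1, -1, -2]

Apply the min-plus product entry-by-entry:
  C[0][0] = min over k of (A[0][0] + B[0][0] = 7 + 3 = 10, A[0][1] + B[1][0] = 1 + 10 = 11, A[0][2] + B[2][0] = 4 + 4 = 8) = 8 (attained at k = 2)
  C[0][1] = min over k of (A[0][0] + B[0][1] = 7 + 3 = 10, A[0][1] + B[1][1] = 1 + 7 = 8, A[0][2] + B[2][1] = 4 + 4 = 8) = 8 (attained at k = 1)
  C[0][2] = min over k of (A[0][0] + B[0][2] = 7 + 10 = 17, A[0][1] + B[1][2] = 1 + -5 = -4, A[0][2] + B[2][2] = 4 + 3 = 7) = -4 (attained at k = 1)
  C[1][0] = min over k of (A[1][0] + B[0][0] = 10 + 3 = 13, A[1][1] + B[1][0] = 1 + 10 = 11, A[1][2] + B[2][0] = -5 + 4 = -1) = -1 (attained at k = 2)
  C[1][1] = min over k of (A[1][0] + B[0][1] = 10 + 3 = 13, A[1][1] + B[1][1] = 1 + 7 = 8, A[1][2] + B[2][1] = -5 + 4 = -1) = -1 (attained at k = 2)
  C[1][2] = min over k of (A[1][0] + B[0][2] = 10 + 10 = 20, A[1][1] + B[1][2] = 1 + -5 = -4, A[1][2] + B[2][2] = -5 + 3 = -2) = -4 (attained at k = 1)
  C[2][0] = min over k of (A[2][0] + B[0][0] = 3 + 3 = 6, A[2][1] + B[1][0] = 9 + 10 = 19, A[2][2] + B[2][0] = -5 + 4 = -1) = -1 (attained at k = 2)
  C[2][1] = min over k of (A[2][0] + B[0][1] = 3 + 3 = 6, A[2][1] + B[1][1] = 9 + 7 = 16, A[2][2] + B[2][1] = -5 + 4 = -1) = -1 (attained at k = 2)
  C[2][2] = min over k of (A[2][0] + B[0][2] = 3 + 10 = 13, A[2][1] + B[1][2] = 9 + -5 = 4, A[2][2] + B[2][2] = -5 + 3 = -2) = -2 (attained at k = 2)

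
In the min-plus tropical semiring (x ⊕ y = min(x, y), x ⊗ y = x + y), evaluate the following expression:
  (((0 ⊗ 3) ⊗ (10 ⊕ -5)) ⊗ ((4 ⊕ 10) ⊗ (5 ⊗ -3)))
(((0 ⊗ 3) ⊗ (10 ⊕ -5)) ⊗ ((4 ⊕ 10) ⊗ (5 ⊗ -3))) = 4

Expand innermost to outermost. Recall ⊕ takes the minimum of its arguments and ⊗ takes their sum. Working out the expression (((0 ⊗ 3) ⊗ (10 ⊕ -5)) ⊗ ((4 ⊕ 10) ⊗ (5 ⊗ -3))) gives 4.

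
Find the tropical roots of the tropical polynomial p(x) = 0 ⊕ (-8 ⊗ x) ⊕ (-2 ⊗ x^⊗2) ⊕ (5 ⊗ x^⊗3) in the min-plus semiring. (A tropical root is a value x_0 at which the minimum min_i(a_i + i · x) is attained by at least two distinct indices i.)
Roots: {-7, -6, 8}

Each tropical root is a break point of the lower envelope of the lines y = a_i + i · x (there are 4 lines, with slopes 0, 1, ..., 3). Only the lines that attain the minimum somewhere contribute to roots; other lines are dominated. Here the surviving (envelope) indices are i = 3, i = 2, i = 1, i = 0.
Intersections between consecutive envelope lines give the roots: for adjacent envelope indices i < j the intersection is x = (a_i − a_j) / (j − i). Reading off the sorted break points: {-7, -6, 8}.
Verification: at each break x_0, at least two indices attain the minimum of min_i(a_i + i · x_0).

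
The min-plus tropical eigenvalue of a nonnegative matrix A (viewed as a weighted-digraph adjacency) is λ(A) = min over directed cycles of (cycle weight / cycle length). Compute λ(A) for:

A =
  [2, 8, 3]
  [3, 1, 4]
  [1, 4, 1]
λ(A) = 1

Enumerate directed cycles and compute their means (weight / length). Sample:
  cycle 0 → 0: weight = 2, length = 1, mean = 2/1 ≈ 2.000
  cycle 1 → 1: weight = 1, length = 1, mean = 1/1 ≈ 1.000
  cycle 2 → 2: weight = 1, length = 1, mean = 1/1 ≈ 1.000
  cycle 0 → 1 → 0: weight = 11, length = 2, mean = 11/2 ≈ 5.500
  cycle 0 → 2 → 0: weight = 4, length = 2, mean = 4/2 ≈ 2.000
  cycle 1 → 0 → 1: weight = 11, length = 2, mean = 11/2 ≈ 5.500
Minimum mean = 1.000, attained e.g. along the cycle 1 → 1 with weight 1 and length 1. So λ(A) = 1/1 = 1.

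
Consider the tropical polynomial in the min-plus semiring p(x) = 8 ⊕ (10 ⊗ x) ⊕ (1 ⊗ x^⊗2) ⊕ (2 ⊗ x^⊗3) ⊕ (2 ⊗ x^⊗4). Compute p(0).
p(0) = 1

A tropical monomial a ⊗ x^⊗i evaluates to a + i · x. Evaluating each term at x = 0:
  Term 0 contributes 8 + 0 · 0 = 8
  Term 1 contributes 10 + 1 · 0 = 10
  Term 2 contributes 1 + 2 · 0 = 1
  Term 3 contributes 2 + 3 · 0 = 2
  Term 4 contributes 2 + 4 · 0 = 2
p(0) = ⊕ of these = min[8, 10, 1, 2, 2] = 1.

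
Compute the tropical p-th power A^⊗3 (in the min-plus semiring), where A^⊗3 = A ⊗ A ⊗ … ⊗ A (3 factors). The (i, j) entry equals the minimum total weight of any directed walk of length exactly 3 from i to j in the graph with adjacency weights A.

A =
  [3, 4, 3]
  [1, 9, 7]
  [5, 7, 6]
A^⊗3 =
  [8, 9, 8]
  [6, 8, 7]
  [10, 12, 11]

Each entry (A^⊗3)_ij equals the minimum over all length-3 walks i = v_0 → v_1 → … → v_3 = j of Σ_t A[v_t][v_{t+1}]. For example, for (i, j) = (0, 2) we minimise over 9 possible intermediate vertex sequences; the minimum is 8, attained along the walk 0 → 1 → 0 → 2.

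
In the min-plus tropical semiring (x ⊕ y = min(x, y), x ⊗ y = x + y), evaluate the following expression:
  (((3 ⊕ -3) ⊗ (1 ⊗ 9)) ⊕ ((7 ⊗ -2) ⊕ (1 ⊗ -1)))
(((3 ⊕ -3) ⊗ (1 ⊗ 9)) ⊕ ((7 ⊗ -2) ⊕ (1 ⊗ -1))) = 0

Expand innermost to outermost. Recall ⊕ takes the minimum of its arguments and ⊗ takes their sum. Working out the expression (((3 ⊕ -3) ⊗ (1 ⊗ 9)) ⊕ ((7 ⊗ -2) ⊕ (1 ⊗ -1))) gives 0.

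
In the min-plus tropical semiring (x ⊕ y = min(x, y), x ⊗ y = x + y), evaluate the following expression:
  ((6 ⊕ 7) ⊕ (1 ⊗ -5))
((6 ⊕ 7) ⊕ (1 ⊗ -5)) = -4

Expand innermost to outermost. Recall ⊕ takes the minimum of its arguments and ⊗ takes their sum. Working out the expression ((6 ⊕ 7) ⊕ (1 ⊗ -5)) gives -4.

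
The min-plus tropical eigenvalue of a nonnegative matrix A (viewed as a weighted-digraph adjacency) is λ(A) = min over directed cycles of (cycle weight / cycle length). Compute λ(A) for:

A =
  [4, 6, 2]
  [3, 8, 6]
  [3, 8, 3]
λ(A) = 5/2

Enumerate directed cycles and compute their means (weight / length). Sample:
  cycle 0 → 0: weight = 4, length = 1, mean = 4/1 ≈ 4.000
  cycle 1 → 1: weight = 8, length = 1, mean = 8/1 ≈ 8.000
  cycle 2 → 2: weight = 3, length = 1, mean = 3/1 ≈ 3.000
  cycle 0 → 1 → 0: weight = 9, length = 2, mean = 9/2 ≈ 4.500
  cycle 0 → 2 → 0: weight = 5, length = 2, mean = 5/2 ≈ 2.500
  cycle 1 → 0 → 1: weight = 9, length = 2, mean = 9/2 ≈ 4.500
Minimum mean = 2.500, attained e.g. along the cycle 0 → 2 → 0 with weight 5 and length 2. So λ(A) = 5/2 = 5/2.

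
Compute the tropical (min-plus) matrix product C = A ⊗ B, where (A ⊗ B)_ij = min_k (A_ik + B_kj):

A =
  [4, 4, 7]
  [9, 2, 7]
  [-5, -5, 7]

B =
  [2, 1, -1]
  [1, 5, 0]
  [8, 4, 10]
A ⊗ B =
  [5, 5, 3]
  [3, 7, 2]
  [-4, -4, -6]

Apply the min-plus product entry-by-entry:
  C[0][0] = min over k of (A[0][0] + B[0][0] = 4 + 2 = 6, A[0][1] + B[1][0] = 4 + 1 = 5, A[0][2] + B[2][0] = 7 + 8 = 15) = 5 (attained at k = 1)
  C[0][1] = min over k of (A[0][0] + B[0][1] = 4 + 1 = 5, A[0][1] + B[1][1] = 4 + 5 = 9, A[0][2] + B[2][1] = 7 + 4 = 11) = 5 (attained at k = 0)
  C[0][2] = min over k of (A[0][0] + B[0][2] = 4 + -1 = 3, A[0][1] + B[1][2] = 4 + 0 = 4, A[0][2] + B[2][2] = 7 + 10 = 17) = 3 (attained at k = 0)
  C[1][0] = min over k of (A[1][0] + B[0][0] = 9 + 2 = 11, A[1][1] + B[1][0] = 2 + 1 = 3, A[1][2] + B[2][0] = 7 + 8 = 15) = 3 (attained at k = 1)
  C[1][1] = min over k of (A[1][0] + B[0][1] = 9 + 1 = 10, A[1][1] + B[1][1] = 2 + 5 = 7, A[1][2] + B[2][1] = 7 + 4 = 11) = 7 (attained at k = 1)
  C[1][2] = min over k of (A[1][0] + B[0][2] = 9 + -1 = 8, A[1][1] + B[1][2] = 2 + 0 = 2, A[1][2] + B[2][2] = 7 + 10 = 17) = 2 (attained at k = 1)
  C[2][0] = min over k of (A[2][0] + B[0][0] = -5 + 2 = -3, A[2][1] + B[1][0] = -5 + 1 = -4, A[2][2] + B[2][0] = 7 + 8 = 15) = -4 (attained at k = 1)
  C[2][1] = min over k of (A[2][0] + B[0][1] = -5 + 1 = -4, A[2][1] + B[1][1] = -5 + 5 = 0, A[2][2] + B[2][1] = 7 + 4 = 11) = -4 (attained at k = 0)
  C[2][2] = min over k of (A[2][0] + B[0][2] = -5 + -1 = -6, A[2][1] + B[1][2] = -5 + 0 = -5, A[2][2] + B[2][2] = 7 + 10 = 17) = -6 (attained at k = 0)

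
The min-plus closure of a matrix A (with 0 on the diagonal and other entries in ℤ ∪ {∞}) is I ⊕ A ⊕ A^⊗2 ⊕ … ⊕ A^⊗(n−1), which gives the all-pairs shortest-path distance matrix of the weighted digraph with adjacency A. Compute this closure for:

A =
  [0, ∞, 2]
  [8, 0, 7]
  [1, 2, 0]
Closure =
  [0, 4, 2]
  [8, 0, 7]
  [1, 2, 0]

This is the Floyd-Warshall all-pairs shortest-path computation. For each intermediate vertex k = 0, 1, …, 2, update dist[i][j] ← min(dist[i][j], dist[i][k] + dist[k][j]). The final matrix gives, for each (i, j), the minimum total weight of any directed path from i to j (possibly empty when i = j).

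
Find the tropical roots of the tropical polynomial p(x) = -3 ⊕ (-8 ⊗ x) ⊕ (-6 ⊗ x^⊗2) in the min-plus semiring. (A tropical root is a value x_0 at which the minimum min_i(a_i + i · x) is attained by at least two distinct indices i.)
Roots: {-2, 5}

Each tropical root is a break point of the lower envelope of the lines y = a_i + i · x (there are 3 lines, with slopes 0, 1, ..., 2). Only the lines that attain the minimum somewhere contribute to roots; other lines are dominated. Here the surviving (envelope) indices are i = 2, i = 1, i = 0.
Intersections between consecutive envelope lines give the roots: for adjacent envelope indices i < j the intersection is x = (a_i − a_j) / (j − i). Reading off the sorted break points: {-2, 5}.
Verification: at each break x_0, at least two indices attain the minimum of min_i(a_i + i · x_0).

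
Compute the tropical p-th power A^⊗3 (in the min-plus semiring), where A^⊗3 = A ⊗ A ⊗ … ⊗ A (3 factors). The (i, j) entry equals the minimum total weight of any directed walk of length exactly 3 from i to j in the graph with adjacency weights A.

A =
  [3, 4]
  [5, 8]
A^⊗3 =
  [9, 10]
  [11, 12]

Each entry (A^⊗3)_ij equals the minimum over all length-3 walks i = v_0 → v_1 → … → v_3 = j of Σ_t A[v_t][v_{t+1}]. For example, for (i, j) = (0, 1) we minimise over 4 possible intermediate vertex sequences; the minimum is 10, attained along the walk 0 → 0 → 0 → 1.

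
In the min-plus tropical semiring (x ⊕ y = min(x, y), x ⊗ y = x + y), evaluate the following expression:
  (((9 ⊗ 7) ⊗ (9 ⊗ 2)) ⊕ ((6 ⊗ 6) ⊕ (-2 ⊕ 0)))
(((9 ⊗ 7) ⊗ (9 ⊗ 2)) ⊕ ((6 ⊗ 6) ⊕ (-2 ⊕ 0))) = -2

Expand innermost to outermost. Recall ⊕ takes the minimum of its arguments and ⊗ takes their sum. Working out the expression (((9 ⊗ 7) ⊗ (9 ⊗ 2)) ⊕ ((6 ⊗ 6) ⊕ (-2 ⊕ 0))) gives -2.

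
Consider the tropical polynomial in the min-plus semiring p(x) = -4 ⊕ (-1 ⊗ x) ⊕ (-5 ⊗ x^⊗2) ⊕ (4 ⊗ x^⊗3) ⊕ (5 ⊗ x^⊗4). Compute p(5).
p(5) = -4

A tropical monomial a ⊗ x^⊗i evaluates to a + i · x. Evaluating each term at x = 5:
  Term 0 contributes -4 + 0 · 5 = -4
  Term 1 contributes -1 + 1 · 5 = 4
  Term 2 contributes -5 + 2 · 5 = 5
  Term 3 contributes 4 + 3 · 5 = 19
  Term 4 contributes 5 + 4 · 5 = 25
p(5) = ⊕ of these = min[-4, 4, 5, 19, 25] = -4.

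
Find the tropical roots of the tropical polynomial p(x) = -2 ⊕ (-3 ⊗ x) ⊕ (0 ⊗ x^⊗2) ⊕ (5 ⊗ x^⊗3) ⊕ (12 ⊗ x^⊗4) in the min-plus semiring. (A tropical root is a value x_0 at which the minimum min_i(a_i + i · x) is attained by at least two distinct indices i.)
Roots: {-7, -5, -3, 1}

Each tropical root is a break point of the lower envelope of the lines y = a_i + i · x (there are 5 lines, with slopes 0, 1, ..., 4). Only the lines that attain the minimum somewhere contribute to roots; other lines are dominated. Here the surviving (envelope) indices are i = 4, i = 3, i = 2, i = 1, i = 0.
Intersections between consecutive envelope lines give the roots: for adjacent envelope indices i < j the intersection is x = (a_i − a_j) / (j − i). Reading off the sorted break points: {-7, -5, -3, 1}.
Verification: at each break x_0, at least two indices attain the minimum of min_i(a_i + i · x_0).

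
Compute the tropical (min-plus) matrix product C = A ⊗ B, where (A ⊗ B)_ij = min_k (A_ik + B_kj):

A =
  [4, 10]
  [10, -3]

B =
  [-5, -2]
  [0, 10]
A ⊗ B =
  [-1, 2]
  [-3, 7]

Apply the min-plus product entry-by-entry:
  C[0][0] = min over k of (A[0][0] + B[0][0] = 4 + -5 = -1, A[0][1] + B[1][0] = 10 + 0 = 10) = -1 (attained at k = 0)
  C[0][1] = min over k of (A[0][0] + B[0][1] = 4 + -2 = 2, A[0][1] + B[1][1] = 10 + 10 = 20) = 2 (attained at k = 0)
  C[1][0] = min over k of (A[1][0] + B[0][0] = 10 + -5 = 5, A[1][1] + B[1][0] = -3 + 0 = -3) = -3 (attained at k = 1)
  C[1][1] = min over k of (A[1][0] + B[0][1] = 10 + -2 = 8, A[1][1] + B[1][1] = -3 + 10 = 7) = 7 (attained at k = 1)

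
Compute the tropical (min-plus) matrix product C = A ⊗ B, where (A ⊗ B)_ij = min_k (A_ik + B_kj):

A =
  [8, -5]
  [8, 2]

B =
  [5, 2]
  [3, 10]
A ⊗ B =
  [-2, 5]
  [5, 10]

Apply the min-plus product entry-by-entry:
  C[0][0] = min over k of (A[0][0] + B[0][0] = 8 + 5 = 13, A[0][1] + B[1][0] = -5 + 3 = -2) = -2 (attained at k = 1)
  C[0][1] = min over k of (A[0][0] + B[0][1] = 8 + 2 = 10, A[0][1] + B[1][1] = -5 + 10 = 5) = 5 (attained at k = 1)
  C[1][0] = min over k of (A[1][0] + B[0][0] = 8 + 5 = 13, A[1][1] + B[1][0] = 2 + 3 = 5) = 5 (attained at k = 1)
  C[1][1] = min over k of (A[1][0] + B[0][1] = 8 + 2 = 10, A[1][1] + B[1][1] = 2 + 10 = 12) = 10 (attained at k = 0)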